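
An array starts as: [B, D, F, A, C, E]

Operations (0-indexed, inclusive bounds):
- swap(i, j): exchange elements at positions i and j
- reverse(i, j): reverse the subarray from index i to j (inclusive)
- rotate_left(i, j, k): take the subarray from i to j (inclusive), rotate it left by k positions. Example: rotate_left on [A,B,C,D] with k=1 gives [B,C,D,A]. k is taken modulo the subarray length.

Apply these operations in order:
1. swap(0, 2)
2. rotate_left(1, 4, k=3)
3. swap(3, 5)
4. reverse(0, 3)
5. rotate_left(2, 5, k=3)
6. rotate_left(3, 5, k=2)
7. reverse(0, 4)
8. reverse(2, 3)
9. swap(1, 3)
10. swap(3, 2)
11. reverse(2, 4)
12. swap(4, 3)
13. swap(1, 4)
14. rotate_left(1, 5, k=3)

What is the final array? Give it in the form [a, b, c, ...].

Answer: [C, B, F, D, E, A]

Derivation:
After 1 (swap(0, 2)): [F, D, B, A, C, E]
After 2 (rotate_left(1, 4, k=3)): [F, C, D, B, A, E]
After 3 (swap(3, 5)): [F, C, D, E, A, B]
After 4 (reverse(0, 3)): [E, D, C, F, A, B]
After 5 (rotate_left(2, 5, k=3)): [E, D, B, C, F, A]
After 6 (rotate_left(3, 5, k=2)): [E, D, B, A, C, F]
After 7 (reverse(0, 4)): [C, A, B, D, E, F]
After 8 (reverse(2, 3)): [C, A, D, B, E, F]
After 9 (swap(1, 3)): [C, B, D, A, E, F]
After 10 (swap(3, 2)): [C, B, A, D, E, F]
After 11 (reverse(2, 4)): [C, B, E, D, A, F]
After 12 (swap(4, 3)): [C, B, E, A, D, F]
After 13 (swap(1, 4)): [C, D, E, A, B, F]
After 14 (rotate_left(1, 5, k=3)): [C, B, F, D, E, A]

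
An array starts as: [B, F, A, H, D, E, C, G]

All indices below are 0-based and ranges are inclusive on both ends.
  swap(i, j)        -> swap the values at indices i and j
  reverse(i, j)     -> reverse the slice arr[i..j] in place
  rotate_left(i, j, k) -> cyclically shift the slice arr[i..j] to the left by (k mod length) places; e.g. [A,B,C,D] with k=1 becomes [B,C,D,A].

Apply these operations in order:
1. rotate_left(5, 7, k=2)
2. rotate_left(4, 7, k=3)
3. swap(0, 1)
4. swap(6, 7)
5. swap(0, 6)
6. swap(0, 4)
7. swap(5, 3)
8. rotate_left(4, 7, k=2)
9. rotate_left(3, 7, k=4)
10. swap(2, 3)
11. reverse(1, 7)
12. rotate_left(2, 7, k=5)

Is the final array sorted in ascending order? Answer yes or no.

After 1 (rotate_left(5, 7, k=2)): [B, F, A, H, D, G, E, C]
After 2 (rotate_left(4, 7, k=3)): [B, F, A, H, C, D, G, E]
After 3 (swap(0, 1)): [F, B, A, H, C, D, G, E]
After 4 (swap(6, 7)): [F, B, A, H, C, D, E, G]
After 5 (swap(0, 6)): [E, B, A, H, C, D, F, G]
After 6 (swap(0, 4)): [C, B, A, H, E, D, F, G]
After 7 (swap(5, 3)): [C, B, A, D, E, H, F, G]
After 8 (rotate_left(4, 7, k=2)): [C, B, A, D, F, G, E, H]
After 9 (rotate_left(3, 7, k=4)): [C, B, A, H, D, F, G, E]
After 10 (swap(2, 3)): [C, B, H, A, D, F, G, E]
After 11 (reverse(1, 7)): [C, E, G, F, D, A, H, B]
After 12 (rotate_left(2, 7, k=5)): [C, E, B, G, F, D, A, H]

Answer: no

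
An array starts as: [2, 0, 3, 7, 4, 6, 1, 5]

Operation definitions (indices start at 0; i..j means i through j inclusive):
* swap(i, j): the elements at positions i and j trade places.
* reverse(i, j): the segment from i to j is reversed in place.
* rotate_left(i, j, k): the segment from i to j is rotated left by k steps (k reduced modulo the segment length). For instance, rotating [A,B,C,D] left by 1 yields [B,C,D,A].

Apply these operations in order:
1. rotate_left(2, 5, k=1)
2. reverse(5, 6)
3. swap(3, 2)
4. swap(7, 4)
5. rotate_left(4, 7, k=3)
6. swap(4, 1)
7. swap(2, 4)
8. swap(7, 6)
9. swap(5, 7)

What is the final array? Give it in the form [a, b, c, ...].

After 1 (rotate_left(2, 5, k=1)): [2, 0, 7, 4, 6, 3, 1, 5]
After 2 (reverse(5, 6)): [2, 0, 7, 4, 6, 1, 3, 5]
After 3 (swap(3, 2)): [2, 0, 4, 7, 6, 1, 3, 5]
After 4 (swap(7, 4)): [2, 0, 4, 7, 5, 1, 3, 6]
After 5 (rotate_left(4, 7, k=3)): [2, 0, 4, 7, 6, 5, 1, 3]
After 6 (swap(4, 1)): [2, 6, 4, 7, 0, 5, 1, 3]
After 7 (swap(2, 4)): [2, 6, 0, 7, 4, 5, 1, 3]
After 8 (swap(7, 6)): [2, 6, 0, 7, 4, 5, 3, 1]
After 9 (swap(5, 7)): [2, 6, 0, 7, 4, 1, 3, 5]

Answer: [2, 6, 0, 7, 4, 1, 3, 5]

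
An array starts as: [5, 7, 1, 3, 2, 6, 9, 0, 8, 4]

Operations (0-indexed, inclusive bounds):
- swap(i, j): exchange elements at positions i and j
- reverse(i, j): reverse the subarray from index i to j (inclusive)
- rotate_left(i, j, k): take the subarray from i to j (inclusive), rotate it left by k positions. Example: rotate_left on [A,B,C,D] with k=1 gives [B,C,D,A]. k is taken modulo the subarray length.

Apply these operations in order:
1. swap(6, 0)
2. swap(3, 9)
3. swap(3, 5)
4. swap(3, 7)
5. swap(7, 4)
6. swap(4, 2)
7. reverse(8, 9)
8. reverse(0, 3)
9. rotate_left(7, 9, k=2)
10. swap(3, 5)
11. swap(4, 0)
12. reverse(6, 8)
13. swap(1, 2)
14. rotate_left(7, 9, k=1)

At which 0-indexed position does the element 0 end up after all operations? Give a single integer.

After 1 (swap(6, 0)): [9, 7, 1, 3, 2, 6, 5, 0, 8, 4]
After 2 (swap(3, 9)): [9, 7, 1, 4, 2, 6, 5, 0, 8, 3]
After 3 (swap(3, 5)): [9, 7, 1, 6, 2, 4, 5, 0, 8, 3]
After 4 (swap(3, 7)): [9, 7, 1, 0, 2, 4, 5, 6, 8, 3]
After 5 (swap(7, 4)): [9, 7, 1, 0, 6, 4, 5, 2, 8, 3]
After 6 (swap(4, 2)): [9, 7, 6, 0, 1, 4, 5, 2, 8, 3]
After 7 (reverse(8, 9)): [9, 7, 6, 0, 1, 4, 5, 2, 3, 8]
After 8 (reverse(0, 3)): [0, 6, 7, 9, 1, 4, 5, 2, 3, 8]
After 9 (rotate_left(7, 9, k=2)): [0, 6, 7, 9, 1, 4, 5, 8, 2, 3]
After 10 (swap(3, 5)): [0, 6, 7, 4, 1, 9, 5, 8, 2, 3]
After 11 (swap(4, 0)): [1, 6, 7, 4, 0, 9, 5, 8, 2, 3]
After 12 (reverse(6, 8)): [1, 6, 7, 4, 0, 9, 2, 8, 5, 3]
After 13 (swap(1, 2)): [1, 7, 6, 4, 0, 9, 2, 8, 5, 3]
After 14 (rotate_left(7, 9, k=1)): [1, 7, 6, 4, 0, 9, 2, 5, 3, 8]

Answer: 4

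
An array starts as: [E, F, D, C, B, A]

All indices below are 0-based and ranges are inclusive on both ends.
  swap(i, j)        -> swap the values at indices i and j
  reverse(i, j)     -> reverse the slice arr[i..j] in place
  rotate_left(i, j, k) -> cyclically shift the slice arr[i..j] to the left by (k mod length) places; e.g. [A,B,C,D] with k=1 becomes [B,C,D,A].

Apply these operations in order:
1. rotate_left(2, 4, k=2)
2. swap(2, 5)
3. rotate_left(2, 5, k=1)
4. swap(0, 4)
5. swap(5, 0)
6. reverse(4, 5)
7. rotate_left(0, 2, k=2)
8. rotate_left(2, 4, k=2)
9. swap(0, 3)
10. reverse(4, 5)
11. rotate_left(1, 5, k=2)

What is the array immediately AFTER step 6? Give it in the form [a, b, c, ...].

Answer: [A, F, D, C, B, E]

Derivation:
After 1 (rotate_left(2, 4, k=2)): [E, F, B, D, C, A]
After 2 (swap(2, 5)): [E, F, A, D, C, B]
After 3 (rotate_left(2, 5, k=1)): [E, F, D, C, B, A]
After 4 (swap(0, 4)): [B, F, D, C, E, A]
After 5 (swap(5, 0)): [A, F, D, C, E, B]
After 6 (reverse(4, 5)): [A, F, D, C, B, E]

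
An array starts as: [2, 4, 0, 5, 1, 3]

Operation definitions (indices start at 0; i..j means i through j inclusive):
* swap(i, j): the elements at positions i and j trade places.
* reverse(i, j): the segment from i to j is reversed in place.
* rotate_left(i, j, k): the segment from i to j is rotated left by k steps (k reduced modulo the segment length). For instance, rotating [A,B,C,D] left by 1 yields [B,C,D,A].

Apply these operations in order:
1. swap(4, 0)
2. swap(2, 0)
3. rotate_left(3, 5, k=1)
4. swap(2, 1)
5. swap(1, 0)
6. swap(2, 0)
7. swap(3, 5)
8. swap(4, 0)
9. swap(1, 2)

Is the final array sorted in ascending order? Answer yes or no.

Answer: no

Derivation:
After 1 (swap(4, 0)): [1, 4, 0, 5, 2, 3]
After 2 (swap(2, 0)): [0, 4, 1, 5, 2, 3]
After 3 (rotate_left(3, 5, k=1)): [0, 4, 1, 2, 3, 5]
After 4 (swap(2, 1)): [0, 1, 4, 2, 3, 5]
After 5 (swap(1, 0)): [1, 0, 4, 2, 3, 5]
After 6 (swap(2, 0)): [4, 0, 1, 2, 3, 5]
After 7 (swap(3, 5)): [4, 0, 1, 5, 3, 2]
After 8 (swap(4, 0)): [3, 0, 1, 5, 4, 2]
After 9 (swap(1, 2)): [3, 1, 0, 5, 4, 2]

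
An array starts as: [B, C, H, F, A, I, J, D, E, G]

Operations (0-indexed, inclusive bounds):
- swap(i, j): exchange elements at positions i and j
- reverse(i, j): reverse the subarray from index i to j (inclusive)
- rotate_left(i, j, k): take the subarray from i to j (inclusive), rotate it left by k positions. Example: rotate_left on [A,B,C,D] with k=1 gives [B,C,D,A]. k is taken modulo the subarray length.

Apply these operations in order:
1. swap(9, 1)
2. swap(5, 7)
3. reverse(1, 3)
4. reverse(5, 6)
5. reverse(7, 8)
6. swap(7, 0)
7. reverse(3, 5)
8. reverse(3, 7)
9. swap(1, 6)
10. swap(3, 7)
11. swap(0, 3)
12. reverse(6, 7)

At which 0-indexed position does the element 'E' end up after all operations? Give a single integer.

Answer: 3

Derivation:
After 1 (swap(9, 1)): [B, G, H, F, A, I, J, D, E, C]
After 2 (swap(5, 7)): [B, G, H, F, A, D, J, I, E, C]
After 3 (reverse(1, 3)): [B, F, H, G, A, D, J, I, E, C]
After 4 (reverse(5, 6)): [B, F, H, G, A, J, D, I, E, C]
After 5 (reverse(7, 8)): [B, F, H, G, A, J, D, E, I, C]
After 6 (swap(7, 0)): [E, F, H, G, A, J, D, B, I, C]
After 7 (reverse(3, 5)): [E, F, H, J, A, G, D, B, I, C]
After 8 (reverse(3, 7)): [E, F, H, B, D, G, A, J, I, C]
After 9 (swap(1, 6)): [E, A, H, B, D, G, F, J, I, C]
After 10 (swap(3, 7)): [E, A, H, J, D, G, F, B, I, C]
After 11 (swap(0, 3)): [J, A, H, E, D, G, F, B, I, C]
After 12 (reverse(6, 7)): [J, A, H, E, D, G, B, F, I, C]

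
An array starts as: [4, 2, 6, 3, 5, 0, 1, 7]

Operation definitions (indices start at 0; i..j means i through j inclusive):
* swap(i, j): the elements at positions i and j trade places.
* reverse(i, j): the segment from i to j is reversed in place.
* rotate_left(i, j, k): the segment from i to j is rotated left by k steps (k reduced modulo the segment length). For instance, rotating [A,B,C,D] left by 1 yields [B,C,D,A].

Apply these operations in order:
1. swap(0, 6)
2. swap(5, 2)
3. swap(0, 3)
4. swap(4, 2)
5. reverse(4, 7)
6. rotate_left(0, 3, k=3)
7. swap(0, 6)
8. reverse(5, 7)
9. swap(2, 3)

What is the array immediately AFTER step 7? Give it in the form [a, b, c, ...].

Answer: [6, 3, 2, 5, 7, 4, 1, 0]

Derivation:
After 1 (swap(0, 6)): [1, 2, 6, 3, 5, 0, 4, 7]
After 2 (swap(5, 2)): [1, 2, 0, 3, 5, 6, 4, 7]
After 3 (swap(0, 3)): [3, 2, 0, 1, 5, 6, 4, 7]
After 4 (swap(4, 2)): [3, 2, 5, 1, 0, 6, 4, 7]
After 5 (reverse(4, 7)): [3, 2, 5, 1, 7, 4, 6, 0]
After 6 (rotate_left(0, 3, k=3)): [1, 3, 2, 5, 7, 4, 6, 0]
After 7 (swap(0, 6)): [6, 3, 2, 5, 7, 4, 1, 0]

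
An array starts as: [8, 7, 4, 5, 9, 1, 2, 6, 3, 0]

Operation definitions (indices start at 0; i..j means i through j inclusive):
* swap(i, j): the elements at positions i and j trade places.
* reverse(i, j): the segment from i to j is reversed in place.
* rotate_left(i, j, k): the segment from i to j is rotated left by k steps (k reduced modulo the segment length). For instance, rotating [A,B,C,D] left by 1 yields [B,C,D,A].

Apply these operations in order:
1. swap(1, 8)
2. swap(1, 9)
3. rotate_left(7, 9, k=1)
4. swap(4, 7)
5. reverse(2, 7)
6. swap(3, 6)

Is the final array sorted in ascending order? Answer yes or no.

After 1 (swap(1, 8)): [8, 3, 4, 5, 9, 1, 2, 6, 7, 0]
After 2 (swap(1, 9)): [8, 0, 4, 5, 9, 1, 2, 6, 7, 3]
After 3 (rotate_left(7, 9, k=1)): [8, 0, 4, 5, 9, 1, 2, 7, 3, 6]
After 4 (swap(4, 7)): [8, 0, 4, 5, 7, 1, 2, 9, 3, 6]
After 5 (reverse(2, 7)): [8, 0, 9, 2, 1, 7, 5, 4, 3, 6]
After 6 (swap(3, 6)): [8, 0, 9, 5, 1, 7, 2, 4, 3, 6]

Answer: no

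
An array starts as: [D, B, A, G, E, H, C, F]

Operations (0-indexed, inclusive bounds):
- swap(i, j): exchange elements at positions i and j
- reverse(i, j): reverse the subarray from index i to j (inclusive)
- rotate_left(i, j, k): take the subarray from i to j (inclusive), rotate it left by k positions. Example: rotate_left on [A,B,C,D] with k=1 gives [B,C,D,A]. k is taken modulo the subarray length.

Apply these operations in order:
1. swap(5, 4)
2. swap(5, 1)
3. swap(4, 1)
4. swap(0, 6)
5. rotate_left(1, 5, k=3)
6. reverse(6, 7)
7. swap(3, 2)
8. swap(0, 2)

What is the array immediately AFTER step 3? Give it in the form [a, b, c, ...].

Answer: [D, H, A, G, E, B, C, F]

Derivation:
After 1 (swap(5, 4)): [D, B, A, G, H, E, C, F]
After 2 (swap(5, 1)): [D, E, A, G, H, B, C, F]
After 3 (swap(4, 1)): [D, H, A, G, E, B, C, F]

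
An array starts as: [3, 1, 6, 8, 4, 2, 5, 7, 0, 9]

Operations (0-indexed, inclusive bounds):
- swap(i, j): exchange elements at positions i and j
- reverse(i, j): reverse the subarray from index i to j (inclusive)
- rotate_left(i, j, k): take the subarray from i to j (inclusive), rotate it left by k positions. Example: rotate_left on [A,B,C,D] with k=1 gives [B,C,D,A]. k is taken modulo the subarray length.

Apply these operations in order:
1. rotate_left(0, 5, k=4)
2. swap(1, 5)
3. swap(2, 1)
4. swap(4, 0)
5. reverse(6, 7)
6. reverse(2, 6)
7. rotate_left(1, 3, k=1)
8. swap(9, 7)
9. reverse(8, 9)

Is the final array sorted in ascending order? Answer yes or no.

Answer: no

Derivation:
After 1 (rotate_left(0, 5, k=4)): [4, 2, 3, 1, 6, 8, 5, 7, 0, 9]
After 2 (swap(1, 5)): [4, 8, 3, 1, 6, 2, 5, 7, 0, 9]
After 3 (swap(2, 1)): [4, 3, 8, 1, 6, 2, 5, 7, 0, 9]
After 4 (swap(4, 0)): [6, 3, 8, 1, 4, 2, 5, 7, 0, 9]
After 5 (reverse(6, 7)): [6, 3, 8, 1, 4, 2, 7, 5, 0, 9]
After 6 (reverse(2, 6)): [6, 3, 7, 2, 4, 1, 8, 5, 0, 9]
After 7 (rotate_left(1, 3, k=1)): [6, 7, 2, 3, 4, 1, 8, 5, 0, 9]
After 8 (swap(9, 7)): [6, 7, 2, 3, 4, 1, 8, 9, 0, 5]
After 9 (reverse(8, 9)): [6, 7, 2, 3, 4, 1, 8, 9, 5, 0]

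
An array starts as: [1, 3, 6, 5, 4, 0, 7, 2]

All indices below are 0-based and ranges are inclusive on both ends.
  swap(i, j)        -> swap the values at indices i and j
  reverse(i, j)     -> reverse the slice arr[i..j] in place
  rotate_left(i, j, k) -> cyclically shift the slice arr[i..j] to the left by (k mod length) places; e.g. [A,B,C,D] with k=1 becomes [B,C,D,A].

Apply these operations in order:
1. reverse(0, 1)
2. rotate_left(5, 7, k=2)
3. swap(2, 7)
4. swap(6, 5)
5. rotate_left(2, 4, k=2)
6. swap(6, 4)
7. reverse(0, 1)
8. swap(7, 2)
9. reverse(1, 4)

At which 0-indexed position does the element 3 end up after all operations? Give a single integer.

Answer: 4

Derivation:
After 1 (reverse(0, 1)): [3, 1, 6, 5, 4, 0, 7, 2]
After 2 (rotate_left(5, 7, k=2)): [3, 1, 6, 5, 4, 2, 0, 7]
After 3 (swap(2, 7)): [3, 1, 7, 5, 4, 2, 0, 6]
After 4 (swap(6, 5)): [3, 1, 7, 5, 4, 0, 2, 6]
After 5 (rotate_left(2, 4, k=2)): [3, 1, 4, 7, 5, 0, 2, 6]
After 6 (swap(6, 4)): [3, 1, 4, 7, 2, 0, 5, 6]
After 7 (reverse(0, 1)): [1, 3, 4, 7, 2, 0, 5, 6]
After 8 (swap(7, 2)): [1, 3, 6, 7, 2, 0, 5, 4]
After 9 (reverse(1, 4)): [1, 2, 7, 6, 3, 0, 5, 4]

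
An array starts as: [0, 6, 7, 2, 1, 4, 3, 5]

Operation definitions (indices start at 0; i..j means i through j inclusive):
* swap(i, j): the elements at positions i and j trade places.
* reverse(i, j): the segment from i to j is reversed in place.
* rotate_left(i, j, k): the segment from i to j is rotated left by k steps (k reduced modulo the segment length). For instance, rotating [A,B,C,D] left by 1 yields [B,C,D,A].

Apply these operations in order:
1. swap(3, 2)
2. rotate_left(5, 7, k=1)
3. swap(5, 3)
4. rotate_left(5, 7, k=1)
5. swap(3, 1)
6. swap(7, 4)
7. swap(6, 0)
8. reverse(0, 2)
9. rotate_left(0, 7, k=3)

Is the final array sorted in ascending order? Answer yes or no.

After 1 (swap(3, 2)): [0, 6, 2, 7, 1, 4, 3, 5]
After 2 (rotate_left(5, 7, k=1)): [0, 6, 2, 7, 1, 3, 5, 4]
After 3 (swap(5, 3)): [0, 6, 2, 3, 1, 7, 5, 4]
After 4 (rotate_left(5, 7, k=1)): [0, 6, 2, 3, 1, 5, 4, 7]
After 5 (swap(3, 1)): [0, 3, 2, 6, 1, 5, 4, 7]
After 6 (swap(7, 4)): [0, 3, 2, 6, 7, 5, 4, 1]
After 7 (swap(6, 0)): [4, 3, 2, 6, 7, 5, 0, 1]
After 8 (reverse(0, 2)): [2, 3, 4, 6, 7, 5, 0, 1]
After 9 (rotate_left(0, 7, k=3)): [6, 7, 5, 0, 1, 2, 3, 4]

Answer: no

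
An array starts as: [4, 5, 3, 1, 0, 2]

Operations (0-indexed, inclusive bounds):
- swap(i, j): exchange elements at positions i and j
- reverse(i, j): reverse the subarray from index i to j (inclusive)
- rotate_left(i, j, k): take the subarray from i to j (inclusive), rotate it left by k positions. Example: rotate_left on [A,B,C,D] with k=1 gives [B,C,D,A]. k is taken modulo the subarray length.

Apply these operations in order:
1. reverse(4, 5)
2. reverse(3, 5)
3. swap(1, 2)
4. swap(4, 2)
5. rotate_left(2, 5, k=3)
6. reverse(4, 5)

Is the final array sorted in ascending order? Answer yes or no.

Answer: no

Derivation:
After 1 (reverse(4, 5)): [4, 5, 3, 1, 2, 0]
After 2 (reverse(3, 5)): [4, 5, 3, 0, 2, 1]
After 3 (swap(1, 2)): [4, 3, 5, 0, 2, 1]
After 4 (swap(4, 2)): [4, 3, 2, 0, 5, 1]
After 5 (rotate_left(2, 5, k=3)): [4, 3, 1, 2, 0, 5]
After 6 (reverse(4, 5)): [4, 3, 1, 2, 5, 0]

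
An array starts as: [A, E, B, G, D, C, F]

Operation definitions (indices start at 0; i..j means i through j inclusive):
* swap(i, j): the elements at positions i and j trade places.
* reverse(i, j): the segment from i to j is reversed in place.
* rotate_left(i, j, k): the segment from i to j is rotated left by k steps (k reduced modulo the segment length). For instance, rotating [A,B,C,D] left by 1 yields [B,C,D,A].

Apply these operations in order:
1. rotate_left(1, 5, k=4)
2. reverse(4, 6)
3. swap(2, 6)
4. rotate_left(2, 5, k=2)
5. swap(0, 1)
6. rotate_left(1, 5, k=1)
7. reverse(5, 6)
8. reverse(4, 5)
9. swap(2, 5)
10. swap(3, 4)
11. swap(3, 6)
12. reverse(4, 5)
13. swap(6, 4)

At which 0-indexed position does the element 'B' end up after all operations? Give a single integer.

After 1 (rotate_left(1, 5, k=4)): [A, C, E, B, G, D, F]
After 2 (reverse(4, 6)): [A, C, E, B, F, D, G]
After 3 (swap(2, 6)): [A, C, G, B, F, D, E]
After 4 (rotate_left(2, 5, k=2)): [A, C, F, D, G, B, E]
After 5 (swap(0, 1)): [C, A, F, D, G, B, E]
After 6 (rotate_left(1, 5, k=1)): [C, F, D, G, B, A, E]
After 7 (reverse(5, 6)): [C, F, D, G, B, E, A]
After 8 (reverse(4, 5)): [C, F, D, G, E, B, A]
After 9 (swap(2, 5)): [C, F, B, G, E, D, A]
After 10 (swap(3, 4)): [C, F, B, E, G, D, A]
After 11 (swap(3, 6)): [C, F, B, A, G, D, E]
After 12 (reverse(4, 5)): [C, F, B, A, D, G, E]
After 13 (swap(6, 4)): [C, F, B, A, E, G, D]

Answer: 2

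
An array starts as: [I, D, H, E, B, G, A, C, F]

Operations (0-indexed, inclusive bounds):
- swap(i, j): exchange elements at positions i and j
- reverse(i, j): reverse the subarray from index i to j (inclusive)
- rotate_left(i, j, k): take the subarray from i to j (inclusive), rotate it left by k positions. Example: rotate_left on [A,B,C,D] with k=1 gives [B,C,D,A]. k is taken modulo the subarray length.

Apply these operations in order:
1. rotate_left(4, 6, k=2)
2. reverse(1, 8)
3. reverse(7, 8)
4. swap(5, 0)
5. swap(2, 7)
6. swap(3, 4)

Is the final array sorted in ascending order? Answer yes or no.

After 1 (rotate_left(4, 6, k=2)): [I, D, H, E, A, B, G, C, F]
After 2 (reverse(1, 8)): [I, F, C, G, B, A, E, H, D]
After 3 (reverse(7, 8)): [I, F, C, G, B, A, E, D, H]
After 4 (swap(5, 0)): [A, F, C, G, B, I, E, D, H]
After 5 (swap(2, 7)): [A, F, D, G, B, I, E, C, H]
After 6 (swap(3, 4)): [A, F, D, B, G, I, E, C, H]

Answer: no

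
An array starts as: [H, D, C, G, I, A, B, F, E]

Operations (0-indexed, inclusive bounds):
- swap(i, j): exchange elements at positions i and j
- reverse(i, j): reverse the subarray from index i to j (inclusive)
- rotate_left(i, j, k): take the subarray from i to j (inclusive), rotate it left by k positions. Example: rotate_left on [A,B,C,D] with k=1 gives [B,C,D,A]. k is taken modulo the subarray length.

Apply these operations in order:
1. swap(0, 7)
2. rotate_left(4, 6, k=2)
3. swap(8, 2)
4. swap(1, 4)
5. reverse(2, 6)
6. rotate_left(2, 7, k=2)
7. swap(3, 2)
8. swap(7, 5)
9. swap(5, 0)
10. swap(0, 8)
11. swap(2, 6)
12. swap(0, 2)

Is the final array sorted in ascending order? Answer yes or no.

After 1 (swap(0, 7)): [F, D, C, G, I, A, B, H, E]
After 2 (rotate_left(4, 6, k=2)): [F, D, C, G, B, I, A, H, E]
After 3 (swap(8, 2)): [F, D, E, G, B, I, A, H, C]
After 4 (swap(1, 4)): [F, B, E, G, D, I, A, H, C]
After 5 (reverse(2, 6)): [F, B, A, I, D, G, E, H, C]
After 6 (rotate_left(2, 7, k=2)): [F, B, D, G, E, H, A, I, C]
After 7 (swap(3, 2)): [F, B, G, D, E, H, A, I, C]
After 8 (swap(7, 5)): [F, B, G, D, E, I, A, H, C]
After 9 (swap(5, 0)): [I, B, G, D, E, F, A, H, C]
After 10 (swap(0, 8)): [C, B, G, D, E, F, A, H, I]
After 11 (swap(2, 6)): [C, B, A, D, E, F, G, H, I]
After 12 (swap(0, 2)): [A, B, C, D, E, F, G, H, I]

Answer: yes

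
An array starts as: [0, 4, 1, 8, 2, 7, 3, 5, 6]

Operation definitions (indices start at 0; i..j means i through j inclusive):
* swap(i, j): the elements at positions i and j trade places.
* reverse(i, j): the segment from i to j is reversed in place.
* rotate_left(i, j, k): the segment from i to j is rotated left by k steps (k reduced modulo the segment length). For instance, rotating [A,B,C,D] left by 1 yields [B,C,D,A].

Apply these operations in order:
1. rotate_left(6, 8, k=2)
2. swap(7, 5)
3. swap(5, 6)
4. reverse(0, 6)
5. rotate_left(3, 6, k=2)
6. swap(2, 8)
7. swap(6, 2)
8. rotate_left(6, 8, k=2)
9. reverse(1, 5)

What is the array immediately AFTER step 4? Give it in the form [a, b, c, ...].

Answer: [3, 6, 2, 8, 1, 4, 0, 7, 5]

Derivation:
After 1 (rotate_left(6, 8, k=2)): [0, 4, 1, 8, 2, 7, 6, 3, 5]
After 2 (swap(7, 5)): [0, 4, 1, 8, 2, 3, 6, 7, 5]
After 3 (swap(5, 6)): [0, 4, 1, 8, 2, 6, 3, 7, 5]
After 4 (reverse(0, 6)): [3, 6, 2, 8, 1, 4, 0, 7, 5]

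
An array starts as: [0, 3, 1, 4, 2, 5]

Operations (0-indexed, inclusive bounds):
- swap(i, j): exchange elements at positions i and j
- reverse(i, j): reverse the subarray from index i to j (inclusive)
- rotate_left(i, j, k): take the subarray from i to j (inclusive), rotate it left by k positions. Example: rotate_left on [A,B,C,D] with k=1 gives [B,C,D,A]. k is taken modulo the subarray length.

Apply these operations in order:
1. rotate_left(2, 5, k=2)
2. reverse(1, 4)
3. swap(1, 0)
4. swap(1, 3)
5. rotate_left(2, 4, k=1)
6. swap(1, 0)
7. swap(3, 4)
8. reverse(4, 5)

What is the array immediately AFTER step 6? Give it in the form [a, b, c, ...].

After 1 (rotate_left(2, 5, k=2)): [0, 3, 2, 5, 1, 4]
After 2 (reverse(1, 4)): [0, 1, 5, 2, 3, 4]
After 3 (swap(1, 0)): [1, 0, 5, 2, 3, 4]
After 4 (swap(1, 3)): [1, 2, 5, 0, 3, 4]
After 5 (rotate_left(2, 4, k=1)): [1, 2, 0, 3, 5, 4]
After 6 (swap(1, 0)): [2, 1, 0, 3, 5, 4]

Answer: [2, 1, 0, 3, 5, 4]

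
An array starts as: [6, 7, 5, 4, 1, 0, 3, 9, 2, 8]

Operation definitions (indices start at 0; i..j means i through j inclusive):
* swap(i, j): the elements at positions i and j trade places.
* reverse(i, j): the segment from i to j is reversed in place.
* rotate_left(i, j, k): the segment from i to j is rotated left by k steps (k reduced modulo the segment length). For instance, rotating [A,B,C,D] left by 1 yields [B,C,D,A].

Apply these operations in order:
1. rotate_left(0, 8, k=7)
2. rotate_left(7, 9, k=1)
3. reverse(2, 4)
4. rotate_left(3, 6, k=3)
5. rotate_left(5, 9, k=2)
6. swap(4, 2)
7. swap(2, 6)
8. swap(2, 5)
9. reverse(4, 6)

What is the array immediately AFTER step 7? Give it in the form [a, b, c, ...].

After 1 (rotate_left(0, 8, k=7)): [9, 2, 6, 7, 5, 4, 1, 0, 3, 8]
After 2 (rotate_left(7, 9, k=1)): [9, 2, 6, 7, 5, 4, 1, 3, 8, 0]
After 3 (reverse(2, 4)): [9, 2, 5, 7, 6, 4, 1, 3, 8, 0]
After 4 (rotate_left(3, 6, k=3)): [9, 2, 5, 1, 7, 6, 4, 3, 8, 0]
After 5 (rotate_left(5, 9, k=2)): [9, 2, 5, 1, 7, 3, 8, 0, 6, 4]
After 6 (swap(4, 2)): [9, 2, 7, 1, 5, 3, 8, 0, 6, 4]
After 7 (swap(2, 6)): [9, 2, 8, 1, 5, 3, 7, 0, 6, 4]

Answer: [9, 2, 8, 1, 5, 3, 7, 0, 6, 4]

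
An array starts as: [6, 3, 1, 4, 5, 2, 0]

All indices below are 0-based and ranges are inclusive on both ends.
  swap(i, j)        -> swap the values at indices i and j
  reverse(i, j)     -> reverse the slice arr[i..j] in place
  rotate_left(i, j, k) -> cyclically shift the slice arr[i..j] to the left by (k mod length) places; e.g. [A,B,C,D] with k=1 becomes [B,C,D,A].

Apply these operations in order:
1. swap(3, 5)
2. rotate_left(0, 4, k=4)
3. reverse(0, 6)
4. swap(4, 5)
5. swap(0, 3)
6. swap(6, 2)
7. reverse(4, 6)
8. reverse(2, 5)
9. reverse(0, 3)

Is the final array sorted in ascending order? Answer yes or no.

Answer: no

Derivation:
After 1 (swap(3, 5)): [6, 3, 1, 2, 5, 4, 0]
After 2 (rotate_left(0, 4, k=4)): [5, 6, 3, 1, 2, 4, 0]
After 3 (reverse(0, 6)): [0, 4, 2, 1, 3, 6, 5]
After 4 (swap(4, 5)): [0, 4, 2, 1, 6, 3, 5]
After 5 (swap(0, 3)): [1, 4, 2, 0, 6, 3, 5]
After 6 (swap(6, 2)): [1, 4, 5, 0, 6, 3, 2]
After 7 (reverse(4, 6)): [1, 4, 5, 0, 2, 3, 6]
After 8 (reverse(2, 5)): [1, 4, 3, 2, 0, 5, 6]
After 9 (reverse(0, 3)): [2, 3, 4, 1, 0, 5, 6]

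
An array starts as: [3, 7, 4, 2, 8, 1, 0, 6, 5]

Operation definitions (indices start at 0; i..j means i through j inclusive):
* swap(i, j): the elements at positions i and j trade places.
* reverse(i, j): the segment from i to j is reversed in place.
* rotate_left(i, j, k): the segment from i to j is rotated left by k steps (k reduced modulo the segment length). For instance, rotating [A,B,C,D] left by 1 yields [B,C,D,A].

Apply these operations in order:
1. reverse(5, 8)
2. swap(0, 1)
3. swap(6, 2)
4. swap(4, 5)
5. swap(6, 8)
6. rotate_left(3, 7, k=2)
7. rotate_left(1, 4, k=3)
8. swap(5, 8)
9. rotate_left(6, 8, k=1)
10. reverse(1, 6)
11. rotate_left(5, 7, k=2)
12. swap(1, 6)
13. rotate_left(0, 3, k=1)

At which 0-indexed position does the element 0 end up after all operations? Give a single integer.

After 1 (reverse(5, 8)): [3, 7, 4, 2, 8, 5, 6, 0, 1]
After 2 (swap(0, 1)): [7, 3, 4, 2, 8, 5, 6, 0, 1]
After 3 (swap(6, 2)): [7, 3, 6, 2, 8, 5, 4, 0, 1]
After 4 (swap(4, 5)): [7, 3, 6, 2, 5, 8, 4, 0, 1]
After 5 (swap(6, 8)): [7, 3, 6, 2, 5, 8, 1, 0, 4]
After 6 (rotate_left(3, 7, k=2)): [7, 3, 6, 8, 1, 0, 2, 5, 4]
After 7 (rotate_left(1, 4, k=3)): [7, 1, 3, 6, 8, 0, 2, 5, 4]
After 8 (swap(5, 8)): [7, 1, 3, 6, 8, 4, 2, 5, 0]
After 9 (rotate_left(6, 8, k=1)): [7, 1, 3, 6, 8, 4, 5, 0, 2]
After 10 (reverse(1, 6)): [7, 5, 4, 8, 6, 3, 1, 0, 2]
After 11 (rotate_left(5, 7, k=2)): [7, 5, 4, 8, 6, 0, 3, 1, 2]
After 12 (swap(1, 6)): [7, 3, 4, 8, 6, 0, 5, 1, 2]
After 13 (rotate_left(0, 3, k=1)): [3, 4, 8, 7, 6, 0, 5, 1, 2]

Answer: 5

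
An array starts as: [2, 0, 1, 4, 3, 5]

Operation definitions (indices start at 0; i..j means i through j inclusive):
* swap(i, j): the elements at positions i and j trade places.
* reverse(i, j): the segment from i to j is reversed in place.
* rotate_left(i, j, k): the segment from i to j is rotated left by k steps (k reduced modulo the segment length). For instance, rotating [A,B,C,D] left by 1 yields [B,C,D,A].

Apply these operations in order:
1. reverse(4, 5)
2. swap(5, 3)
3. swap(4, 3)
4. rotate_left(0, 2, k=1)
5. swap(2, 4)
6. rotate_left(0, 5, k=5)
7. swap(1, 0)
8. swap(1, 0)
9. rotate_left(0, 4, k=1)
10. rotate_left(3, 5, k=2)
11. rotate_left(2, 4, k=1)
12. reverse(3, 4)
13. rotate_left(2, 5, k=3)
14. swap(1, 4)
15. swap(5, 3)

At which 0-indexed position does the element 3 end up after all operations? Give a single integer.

Answer: 1

Derivation:
After 1 (reverse(4, 5)): [2, 0, 1, 4, 5, 3]
After 2 (swap(5, 3)): [2, 0, 1, 3, 5, 4]
After 3 (swap(4, 3)): [2, 0, 1, 5, 3, 4]
After 4 (rotate_left(0, 2, k=1)): [0, 1, 2, 5, 3, 4]
After 5 (swap(2, 4)): [0, 1, 3, 5, 2, 4]
After 6 (rotate_left(0, 5, k=5)): [4, 0, 1, 3, 5, 2]
After 7 (swap(1, 0)): [0, 4, 1, 3, 5, 2]
After 8 (swap(1, 0)): [4, 0, 1, 3, 5, 2]
After 9 (rotate_left(0, 4, k=1)): [0, 1, 3, 5, 4, 2]
After 10 (rotate_left(3, 5, k=2)): [0, 1, 3, 2, 5, 4]
After 11 (rotate_left(2, 4, k=1)): [0, 1, 2, 5, 3, 4]
After 12 (reverse(3, 4)): [0, 1, 2, 3, 5, 4]
After 13 (rotate_left(2, 5, k=3)): [0, 1, 4, 2, 3, 5]
After 14 (swap(1, 4)): [0, 3, 4, 2, 1, 5]
After 15 (swap(5, 3)): [0, 3, 4, 5, 1, 2]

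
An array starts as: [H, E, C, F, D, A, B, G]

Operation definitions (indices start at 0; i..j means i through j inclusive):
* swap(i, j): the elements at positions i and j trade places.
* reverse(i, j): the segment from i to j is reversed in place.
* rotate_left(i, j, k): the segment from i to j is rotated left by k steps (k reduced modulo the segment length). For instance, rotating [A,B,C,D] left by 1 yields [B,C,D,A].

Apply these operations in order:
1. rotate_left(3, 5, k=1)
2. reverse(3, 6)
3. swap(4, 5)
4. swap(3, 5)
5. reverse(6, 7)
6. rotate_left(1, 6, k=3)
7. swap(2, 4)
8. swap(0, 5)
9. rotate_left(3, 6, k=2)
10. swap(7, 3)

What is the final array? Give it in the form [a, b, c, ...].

Answer: [C, A, E, D, F, G, B, H]

Derivation:
After 1 (rotate_left(3, 5, k=1)): [H, E, C, D, A, F, B, G]
After 2 (reverse(3, 6)): [H, E, C, B, F, A, D, G]
After 3 (swap(4, 5)): [H, E, C, B, A, F, D, G]
After 4 (swap(3, 5)): [H, E, C, F, A, B, D, G]
After 5 (reverse(6, 7)): [H, E, C, F, A, B, G, D]
After 6 (rotate_left(1, 6, k=3)): [H, A, B, G, E, C, F, D]
After 7 (swap(2, 4)): [H, A, E, G, B, C, F, D]
After 8 (swap(0, 5)): [C, A, E, G, B, H, F, D]
After 9 (rotate_left(3, 6, k=2)): [C, A, E, H, F, G, B, D]
After 10 (swap(7, 3)): [C, A, E, D, F, G, B, H]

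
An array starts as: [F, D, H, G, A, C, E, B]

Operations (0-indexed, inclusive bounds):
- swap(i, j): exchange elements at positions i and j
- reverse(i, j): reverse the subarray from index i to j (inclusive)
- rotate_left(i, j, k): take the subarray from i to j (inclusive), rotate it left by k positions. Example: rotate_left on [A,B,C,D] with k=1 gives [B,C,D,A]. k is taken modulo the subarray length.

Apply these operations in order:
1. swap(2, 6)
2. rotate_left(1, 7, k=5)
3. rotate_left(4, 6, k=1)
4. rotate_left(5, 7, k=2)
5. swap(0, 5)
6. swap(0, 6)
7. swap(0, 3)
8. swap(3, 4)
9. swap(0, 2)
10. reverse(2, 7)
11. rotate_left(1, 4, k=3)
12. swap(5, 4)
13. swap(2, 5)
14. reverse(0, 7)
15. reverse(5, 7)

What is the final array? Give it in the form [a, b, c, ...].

After 1 (swap(2, 6)): [F, D, E, G, A, C, H, B]
After 2 (rotate_left(1, 7, k=5)): [F, H, B, D, E, G, A, C]
After 3 (rotate_left(4, 6, k=1)): [F, H, B, D, G, A, E, C]
After 4 (rotate_left(5, 7, k=2)): [F, H, B, D, G, C, A, E]
After 5 (swap(0, 5)): [C, H, B, D, G, F, A, E]
After 6 (swap(0, 6)): [A, H, B, D, G, F, C, E]
After 7 (swap(0, 3)): [D, H, B, A, G, F, C, E]
After 8 (swap(3, 4)): [D, H, B, G, A, F, C, E]
After 9 (swap(0, 2)): [B, H, D, G, A, F, C, E]
After 10 (reverse(2, 7)): [B, H, E, C, F, A, G, D]
After 11 (rotate_left(1, 4, k=3)): [B, F, H, E, C, A, G, D]
After 12 (swap(5, 4)): [B, F, H, E, A, C, G, D]
After 13 (swap(2, 5)): [B, F, C, E, A, H, G, D]
After 14 (reverse(0, 7)): [D, G, H, A, E, C, F, B]
After 15 (reverse(5, 7)): [D, G, H, A, E, B, F, C]

Answer: [D, G, H, A, E, B, F, C]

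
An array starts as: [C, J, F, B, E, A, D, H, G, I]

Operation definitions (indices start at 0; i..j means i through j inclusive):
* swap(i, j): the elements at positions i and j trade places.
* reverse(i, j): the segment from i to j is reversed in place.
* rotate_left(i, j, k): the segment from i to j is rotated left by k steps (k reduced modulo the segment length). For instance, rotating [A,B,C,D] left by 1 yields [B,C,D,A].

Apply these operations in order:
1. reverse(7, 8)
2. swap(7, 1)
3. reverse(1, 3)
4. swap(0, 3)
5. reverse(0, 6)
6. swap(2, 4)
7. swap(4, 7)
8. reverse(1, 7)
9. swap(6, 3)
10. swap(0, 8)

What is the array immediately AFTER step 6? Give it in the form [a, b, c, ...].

After 1 (reverse(7, 8)): [C, J, F, B, E, A, D, G, H, I]
After 2 (swap(7, 1)): [C, G, F, B, E, A, D, J, H, I]
After 3 (reverse(1, 3)): [C, B, F, G, E, A, D, J, H, I]
After 4 (swap(0, 3)): [G, B, F, C, E, A, D, J, H, I]
After 5 (reverse(0, 6)): [D, A, E, C, F, B, G, J, H, I]
After 6 (swap(2, 4)): [D, A, F, C, E, B, G, J, H, I]

Answer: [D, A, F, C, E, B, G, J, H, I]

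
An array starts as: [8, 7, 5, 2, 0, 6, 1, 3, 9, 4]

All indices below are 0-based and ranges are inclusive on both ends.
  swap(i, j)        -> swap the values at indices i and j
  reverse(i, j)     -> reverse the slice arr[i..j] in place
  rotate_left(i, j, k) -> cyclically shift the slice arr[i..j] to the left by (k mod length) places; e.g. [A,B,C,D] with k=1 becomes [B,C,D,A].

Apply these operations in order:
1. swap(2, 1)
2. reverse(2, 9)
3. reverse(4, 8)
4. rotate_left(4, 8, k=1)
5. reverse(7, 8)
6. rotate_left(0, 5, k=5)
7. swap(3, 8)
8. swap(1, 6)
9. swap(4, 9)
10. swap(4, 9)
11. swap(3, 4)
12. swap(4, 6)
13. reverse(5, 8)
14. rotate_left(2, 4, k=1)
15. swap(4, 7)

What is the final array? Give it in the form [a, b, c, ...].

After 1 (swap(2, 1)): [8, 5, 7, 2, 0, 6, 1, 3, 9, 4]
After 2 (reverse(2, 9)): [8, 5, 4, 9, 3, 1, 6, 0, 2, 7]
After 3 (reverse(4, 8)): [8, 5, 4, 9, 2, 0, 6, 1, 3, 7]
After 4 (rotate_left(4, 8, k=1)): [8, 5, 4, 9, 0, 6, 1, 3, 2, 7]
After 5 (reverse(7, 8)): [8, 5, 4, 9, 0, 6, 1, 2, 3, 7]
After 6 (rotate_left(0, 5, k=5)): [6, 8, 5, 4, 9, 0, 1, 2, 3, 7]
After 7 (swap(3, 8)): [6, 8, 5, 3, 9, 0, 1, 2, 4, 7]
After 8 (swap(1, 6)): [6, 1, 5, 3, 9, 0, 8, 2, 4, 7]
After 9 (swap(4, 9)): [6, 1, 5, 3, 7, 0, 8, 2, 4, 9]
After 10 (swap(4, 9)): [6, 1, 5, 3, 9, 0, 8, 2, 4, 7]
After 11 (swap(3, 4)): [6, 1, 5, 9, 3, 0, 8, 2, 4, 7]
After 12 (swap(4, 6)): [6, 1, 5, 9, 8, 0, 3, 2, 4, 7]
After 13 (reverse(5, 8)): [6, 1, 5, 9, 8, 4, 2, 3, 0, 7]
After 14 (rotate_left(2, 4, k=1)): [6, 1, 9, 8, 5, 4, 2, 3, 0, 7]
After 15 (swap(4, 7)): [6, 1, 9, 8, 3, 4, 2, 5, 0, 7]

Answer: [6, 1, 9, 8, 3, 4, 2, 5, 0, 7]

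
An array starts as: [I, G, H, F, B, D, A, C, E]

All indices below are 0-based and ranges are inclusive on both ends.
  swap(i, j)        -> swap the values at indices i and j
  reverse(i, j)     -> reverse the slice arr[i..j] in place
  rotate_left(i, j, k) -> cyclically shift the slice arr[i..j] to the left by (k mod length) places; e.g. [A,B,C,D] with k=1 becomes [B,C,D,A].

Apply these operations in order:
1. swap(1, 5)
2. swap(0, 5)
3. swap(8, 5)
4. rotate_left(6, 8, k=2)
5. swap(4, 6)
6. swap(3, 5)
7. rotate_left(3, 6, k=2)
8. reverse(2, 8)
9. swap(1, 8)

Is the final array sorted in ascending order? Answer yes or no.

After 1 (swap(1, 5)): [I, D, H, F, B, G, A, C, E]
After 2 (swap(0, 5)): [G, D, H, F, B, I, A, C, E]
After 3 (swap(8, 5)): [G, D, H, F, B, E, A, C, I]
After 4 (rotate_left(6, 8, k=2)): [G, D, H, F, B, E, I, A, C]
After 5 (swap(4, 6)): [G, D, H, F, I, E, B, A, C]
After 6 (swap(3, 5)): [G, D, H, E, I, F, B, A, C]
After 7 (rotate_left(3, 6, k=2)): [G, D, H, F, B, E, I, A, C]
After 8 (reverse(2, 8)): [G, D, C, A, I, E, B, F, H]
After 9 (swap(1, 8)): [G, H, C, A, I, E, B, F, D]

Answer: no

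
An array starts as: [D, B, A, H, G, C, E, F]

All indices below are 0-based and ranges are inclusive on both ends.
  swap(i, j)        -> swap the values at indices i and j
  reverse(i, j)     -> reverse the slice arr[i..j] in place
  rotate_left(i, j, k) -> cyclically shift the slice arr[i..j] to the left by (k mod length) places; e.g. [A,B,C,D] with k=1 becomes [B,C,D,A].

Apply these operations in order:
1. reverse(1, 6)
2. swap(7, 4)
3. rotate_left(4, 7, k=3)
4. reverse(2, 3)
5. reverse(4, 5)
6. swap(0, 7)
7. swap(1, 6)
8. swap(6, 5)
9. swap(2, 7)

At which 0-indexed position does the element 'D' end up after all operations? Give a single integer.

After 1 (reverse(1, 6)): [D, E, C, G, H, A, B, F]
After 2 (swap(7, 4)): [D, E, C, G, F, A, B, H]
After 3 (rotate_left(4, 7, k=3)): [D, E, C, G, H, F, A, B]
After 4 (reverse(2, 3)): [D, E, G, C, H, F, A, B]
After 5 (reverse(4, 5)): [D, E, G, C, F, H, A, B]
After 6 (swap(0, 7)): [B, E, G, C, F, H, A, D]
After 7 (swap(1, 6)): [B, A, G, C, F, H, E, D]
After 8 (swap(6, 5)): [B, A, G, C, F, E, H, D]
After 9 (swap(2, 7)): [B, A, D, C, F, E, H, G]

Answer: 2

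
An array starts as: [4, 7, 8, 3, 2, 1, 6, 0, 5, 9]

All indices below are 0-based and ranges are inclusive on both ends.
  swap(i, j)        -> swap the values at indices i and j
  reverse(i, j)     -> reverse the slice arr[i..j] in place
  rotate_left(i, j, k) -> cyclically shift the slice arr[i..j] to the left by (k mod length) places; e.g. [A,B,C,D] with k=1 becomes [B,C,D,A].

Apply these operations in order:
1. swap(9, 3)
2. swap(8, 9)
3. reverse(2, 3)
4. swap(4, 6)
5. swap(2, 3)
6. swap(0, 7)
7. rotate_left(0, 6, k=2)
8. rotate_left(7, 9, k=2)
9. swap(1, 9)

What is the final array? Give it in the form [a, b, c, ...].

After 1 (swap(9, 3)): [4, 7, 8, 9, 2, 1, 6, 0, 5, 3]
After 2 (swap(8, 9)): [4, 7, 8, 9, 2, 1, 6, 0, 3, 5]
After 3 (reverse(2, 3)): [4, 7, 9, 8, 2, 1, 6, 0, 3, 5]
After 4 (swap(4, 6)): [4, 7, 9, 8, 6, 1, 2, 0, 3, 5]
After 5 (swap(2, 3)): [4, 7, 8, 9, 6, 1, 2, 0, 3, 5]
After 6 (swap(0, 7)): [0, 7, 8, 9, 6, 1, 2, 4, 3, 5]
After 7 (rotate_left(0, 6, k=2)): [8, 9, 6, 1, 2, 0, 7, 4, 3, 5]
After 8 (rotate_left(7, 9, k=2)): [8, 9, 6, 1, 2, 0, 7, 5, 4, 3]
After 9 (swap(1, 9)): [8, 3, 6, 1, 2, 0, 7, 5, 4, 9]

Answer: [8, 3, 6, 1, 2, 0, 7, 5, 4, 9]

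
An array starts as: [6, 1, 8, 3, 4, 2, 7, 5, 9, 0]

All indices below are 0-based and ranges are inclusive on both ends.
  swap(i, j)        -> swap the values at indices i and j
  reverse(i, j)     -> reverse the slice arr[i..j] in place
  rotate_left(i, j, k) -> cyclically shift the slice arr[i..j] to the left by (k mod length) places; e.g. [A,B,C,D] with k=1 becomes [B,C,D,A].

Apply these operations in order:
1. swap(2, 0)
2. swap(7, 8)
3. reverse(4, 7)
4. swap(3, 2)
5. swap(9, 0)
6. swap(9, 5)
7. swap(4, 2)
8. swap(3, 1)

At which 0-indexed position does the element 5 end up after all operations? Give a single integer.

Answer: 8

Derivation:
After 1 (swap(2, 0)): [8, 1, 6, 3, 4, 2, 7, 5, 9, 0]
After 2 (swap(7, 8)): [8, 1, 6, 3, 4, 2, 7, 9, 5, 0]
After 3 (reverse(4, 7)): [8, 1, 6, 3, 9, 7, 2, 4, 5, 0]
After 4 (swap(3, 2)): [8, 1, 3, 6, 9, 7, 2, 4, 5, 0]
After 5 (swap(9, 0)): [0, 1, 3, 6, 9, 7, 2, 4, 5, 8]
After 6 (swap(9, 5)): [0, 1, 3, 6, 9, 8, 2, 4, 5, 7]
After 7 (swap(4, 2)): [0, 1, 9, 6, 3, 8, 2, 4, 5, 7]
After 8 (swap(3, 1)): [0, 6, 9, 1, 3, 8, 2, 4, 5, 7]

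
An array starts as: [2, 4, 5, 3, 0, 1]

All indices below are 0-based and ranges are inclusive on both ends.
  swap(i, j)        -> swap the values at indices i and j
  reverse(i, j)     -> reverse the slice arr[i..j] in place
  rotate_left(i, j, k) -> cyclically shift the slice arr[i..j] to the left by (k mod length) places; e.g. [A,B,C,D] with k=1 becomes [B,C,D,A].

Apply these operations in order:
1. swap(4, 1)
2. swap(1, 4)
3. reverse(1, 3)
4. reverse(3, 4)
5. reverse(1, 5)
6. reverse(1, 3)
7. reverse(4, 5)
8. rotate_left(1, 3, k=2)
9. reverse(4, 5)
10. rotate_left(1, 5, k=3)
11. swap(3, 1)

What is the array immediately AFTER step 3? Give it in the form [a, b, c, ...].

After 1 (swap(4, 1)): [2, 0, 5, 3, 4, 1]
After 2 (swap(1, 4)): [2, 4, 5, 3, 0, 1]
After 3 (reverse(1, 3)): [2, 3, 5, 4, 0, 1]

Answer: [2, 3, 5, 4, 0, 1]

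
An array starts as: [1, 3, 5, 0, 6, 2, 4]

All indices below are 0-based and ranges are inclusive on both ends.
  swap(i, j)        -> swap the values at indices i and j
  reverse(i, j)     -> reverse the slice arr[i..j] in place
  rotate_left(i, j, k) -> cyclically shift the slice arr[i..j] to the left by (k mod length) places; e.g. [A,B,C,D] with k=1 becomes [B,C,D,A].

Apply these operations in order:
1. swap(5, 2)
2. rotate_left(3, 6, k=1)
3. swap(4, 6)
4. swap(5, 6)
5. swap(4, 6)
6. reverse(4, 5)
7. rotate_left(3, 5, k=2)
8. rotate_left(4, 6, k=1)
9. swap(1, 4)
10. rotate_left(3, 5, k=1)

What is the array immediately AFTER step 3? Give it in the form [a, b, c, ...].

Answer: [1, 3, 2, 6, 0, 4, 5]

Derivation:
After 1 (swap(5, 2)): [1, 3, 2, 0, 6, 5, 4]
After 2 (rotate_left(3, 6, k=1)): [1, 3, 2, 6, 5, 4, 0]
After 3 (swap(4, 6)): [1, 3, 2, 6, 0, 4, 5]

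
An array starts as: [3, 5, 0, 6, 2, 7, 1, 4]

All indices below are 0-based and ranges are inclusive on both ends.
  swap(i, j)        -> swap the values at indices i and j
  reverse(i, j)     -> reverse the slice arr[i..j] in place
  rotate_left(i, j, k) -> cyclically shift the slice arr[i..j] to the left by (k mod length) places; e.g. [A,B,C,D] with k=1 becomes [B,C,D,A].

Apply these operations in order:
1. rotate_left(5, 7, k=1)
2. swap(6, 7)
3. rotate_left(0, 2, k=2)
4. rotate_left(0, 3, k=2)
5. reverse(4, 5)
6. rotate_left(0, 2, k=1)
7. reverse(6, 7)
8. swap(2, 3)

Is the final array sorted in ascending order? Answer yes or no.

After 1 (rotate_left(5, 7, k=1)): [3, 5, 0, 6, 2, 1, 4, 7]
After 2 (swap(6, 7)): [3, 5, 0, 6, 2, 1, 7, 4]
After 3 (rotate_left(0, 2, k=2)): [0, 3, 5, 6, 2, 1, 7, 4]
After 4 (rotate_left(0, 3, k=2)): [5, 6, 0, 3, 2, 1, 7, 4]
After 5 (reverse(4, 5)): [5, 6, 0, 3, 1, 2, 7, 4]
After 6 (rotate_left(0, 2, k=1)): [6, 0, 5, 3, 1, 2, 7, 4]
After 7 (reverse(6, 7)): [6, 0, 5, 3, 1, 2, 4, 7]
After 8 (swap(2, 3)): [6, 0, 3, 5, 1, 2, 4, 7]

Answer: no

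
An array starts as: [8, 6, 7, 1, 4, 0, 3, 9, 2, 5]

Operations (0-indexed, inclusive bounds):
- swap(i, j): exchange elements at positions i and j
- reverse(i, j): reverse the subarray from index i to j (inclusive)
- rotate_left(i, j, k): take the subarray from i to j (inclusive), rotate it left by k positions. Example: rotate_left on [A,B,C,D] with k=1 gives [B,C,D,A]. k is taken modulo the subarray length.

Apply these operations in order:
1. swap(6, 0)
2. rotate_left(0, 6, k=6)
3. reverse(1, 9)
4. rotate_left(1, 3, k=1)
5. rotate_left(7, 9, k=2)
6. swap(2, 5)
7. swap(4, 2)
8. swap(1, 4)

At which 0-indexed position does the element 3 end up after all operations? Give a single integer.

Answer: 7

Derivation:
After 1 (swap(6, 0)): [3, 6, 7, 1, 4, 0, 8, 9, 2, 5]
After 2 (rotate_left(0, 6, k=6)): [8, 3, 6, 7, 1, 4, 0, 9, 2, 5]
After 3 (reverse(1, 9)): [8, 5, 2, 9, 0, 4, 1, 7, 6, 3]
After 4 (rotate_left(1, 3, k=1)): [8, 2, 9, 5, 0, 4, 1, 7, 6, 3]
After 5 (rotate_left(7, 9, k=2)): [8, 2, 9, 5, 0, 4, 1, 3, 7, 6]
After 6 (swap(2, 5)): [8, 2, 4, 5, 0, 9, 1, 3, 7, 6]
After 7 (swap(4, 2)): [8, 2, 0, 5, 4, 9, 1, 3, 7, 6]
After 8 (swap(1, 4)): [8, 4, 0, 5, 2, 9, 1, 3, 7, 6]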